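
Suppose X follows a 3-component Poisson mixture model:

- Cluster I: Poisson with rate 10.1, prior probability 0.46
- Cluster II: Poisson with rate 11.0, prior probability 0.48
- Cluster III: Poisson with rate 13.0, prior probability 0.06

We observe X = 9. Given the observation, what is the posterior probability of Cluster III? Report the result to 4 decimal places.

Posterior ∝ prior × likelihood, so P(k | x) ∝ w_k f_k(x); normalise over all components.
Poisson probabilities:
  p_I = e^(−10.1)·10.1^9/9! = 0.12381
  p_II = e^(−11.0)·11.0^9/9! = 0.108526
  p_III = e^(−13.0)·13.0^9/9! = 0.066054
Prior × likelihood for each component:
  w_I·p_I = 0.46 × 0.12381 = 0.0569525
  w_II·p_II = 0.48 × 0.108526 = 0.0520922
  w_III·p_III = 0.06 × 0.066054 = 0.00396324
Normaliser: 0.0569525 + 0.0520922 + 0.00396324 = 0.113008
P(Cluster III | data) = 0.00396324 / 0.113008 ≈ 0.0351

0.0351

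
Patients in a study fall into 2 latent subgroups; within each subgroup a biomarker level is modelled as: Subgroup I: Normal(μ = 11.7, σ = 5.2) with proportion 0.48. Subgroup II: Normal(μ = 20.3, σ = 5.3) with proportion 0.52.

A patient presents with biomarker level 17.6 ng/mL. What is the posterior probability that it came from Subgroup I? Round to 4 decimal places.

0.3601

By Bayes' theorem, P(k | x) = π_k f_k(x) / Σ_j π_j f_j(x).
Normal densities:
  L_I = (1/(5.2·√(2π)))·exp(−(17.6−11.7)²/(2·5.2²)) = 0.076720·exp(-0.64368) = 0.0403053
  L_II = (1/(5.3·√(2π)))·exp(−(17.6−20.3)²/(2·5.3²)) = 0.075272·exp(-0.12976) = 0.0661119
Unnormalised posteriors:
  π_I·L_I = 0.48 × 0.0403053 = 0.0193465
  π_II·L_II = 0.52 × 0.0661119 = 0.0343782
Marginal: 0.0193465 + 0.0343782 = 0.0537247
Responsibility of Subgroup I: 0.0193465 / 0.0537247 ≈ 0.3601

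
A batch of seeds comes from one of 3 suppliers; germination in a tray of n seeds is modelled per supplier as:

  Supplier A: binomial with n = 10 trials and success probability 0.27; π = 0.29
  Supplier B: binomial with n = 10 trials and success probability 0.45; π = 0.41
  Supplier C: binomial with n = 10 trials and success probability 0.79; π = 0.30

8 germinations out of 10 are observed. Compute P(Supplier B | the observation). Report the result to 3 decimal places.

0.094

Apply Bayes' rule: the posterior for each component is proportional to its prior times its likelihood at x.
Binomial probabilities:
  L_A = C(10,8)·0.27^8·0.73^2 = 45·2.8243e-05·0.5329 = 0.00067728
  L_B = C(10,8)·0.45^8·0.55^2 = 45·0.00168151·0.3025 = 0.0228896
  L_C = C(10,8)·0.79^8·0.21^2 = 45·0.151711·0.0441 = 0.30107
Prior × likelihood for each component:
  π_A·L_A = 0.29 × 0.00067728 = 0.000196411
  π_B·L_B = 0.41 × 0.0228896 = 0.00938473
  π_C·L_C = 0.30 × 0.30107 = 0.0903211
Evidence: 0.000196411 + 0.00938473 + 0.0903211 = 0.0999022
P(Supplier B | x) ≈ 0.094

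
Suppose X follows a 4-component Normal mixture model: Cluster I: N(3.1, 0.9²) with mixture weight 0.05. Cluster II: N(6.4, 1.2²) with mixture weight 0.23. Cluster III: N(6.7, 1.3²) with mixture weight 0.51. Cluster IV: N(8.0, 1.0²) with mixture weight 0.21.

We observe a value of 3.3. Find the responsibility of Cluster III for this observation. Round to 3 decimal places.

By Bayes' theorem, P(k | x) = w_k f_k(x) / Σ_j w_j f_j(x).
Evaluate each component's likelihood at the observed value:
  f_I = 0.432458
  f_II = 0.0118188
  f_III = 0.0100376
  f_IV = 6.36983e-06
Multiply by the mixture weights:
  w_I·f_I = 0.05 × 0.432458 = 0.0216229
  w_II·f_II = 0.23 × 0.0118188 = 0.00271832
  w_III·f_III = 0.51 × 0.0100376 = 0.00511916
  w_IV·f_IV = 0.21 × 6.36983e-06 = 1.33766e-06
Normaliser: 0.0216229 + 0.00271832 + 0.00511916 + 1.33766e-06 = 0.0294617
P(Cluster III | x) ≈ 0.174

0.174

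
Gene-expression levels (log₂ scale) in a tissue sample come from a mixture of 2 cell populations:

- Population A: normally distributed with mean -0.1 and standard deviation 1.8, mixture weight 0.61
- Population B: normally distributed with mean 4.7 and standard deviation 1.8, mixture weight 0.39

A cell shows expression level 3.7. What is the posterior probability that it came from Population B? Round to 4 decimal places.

P(component k | x) = P(Z=k)·f_k(x) / marginal(x), where marginal(x) = Σ_j P(Z=j)·f_j(x).
Evaluate each component's likelihood at the observed value:
  L_A = (1/(1.8·√(2π)))·exp(−(3.7−-0.1)²/(2·1.8²)) = 0.221635·exp(-2.22840) = 0.0238703
  L_B = (1/(1.8·√(2π)))·exp(−(3.7−4.7)²/(2·1.8²)) = 0.221635·exp(-0.15432) = 0.18994
Prior × likelihood for each component:
  P(Z=A)·L_A = 0.61 × 0.0238703 = 0.0145609
  P(Z=B)·L_B = 0.39 × 0.18994 = 0.0740767
Denominator: 0.0145609 + 0.0740767 = 0.0886375
So the posterior for Population B is 0.0740767 / 0.0886375 ≈ 0.8357.

0.8357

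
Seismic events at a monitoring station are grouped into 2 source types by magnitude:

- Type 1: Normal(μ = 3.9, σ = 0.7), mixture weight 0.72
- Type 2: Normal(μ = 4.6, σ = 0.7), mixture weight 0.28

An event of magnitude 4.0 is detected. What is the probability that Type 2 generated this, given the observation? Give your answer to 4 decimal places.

0.2139

By Bayes' theorem, P(k | x) = π_k f_k(x) / Σ_j π_j f_j(x).
Component likelihoods at x = 4.0:
  p_1 = (1/(0.7·√(2π)))·exp(−(4.0−3.9)²/(2·0.7²)) = 0.569918·exp(-0.01020) = 0.564132
  p_2 = (1/(0.7·√(2π)))·exp(−(4.0−4.6)²/(2·0.7²)) = 0.569918·exp(-0.36735) = 0.394707
Unnormalised posteriors:
  π_1·p_1 = 0.72 × 0.564132 = 0.406175
  π_2·p_2 = 0.28 × 0.394707 = 0.110518
Marginal: 0.406175 + 0.110518 = 0.516693
Responsibility of Type 2: 0.110518 / 0.516693 ≈ 0.2139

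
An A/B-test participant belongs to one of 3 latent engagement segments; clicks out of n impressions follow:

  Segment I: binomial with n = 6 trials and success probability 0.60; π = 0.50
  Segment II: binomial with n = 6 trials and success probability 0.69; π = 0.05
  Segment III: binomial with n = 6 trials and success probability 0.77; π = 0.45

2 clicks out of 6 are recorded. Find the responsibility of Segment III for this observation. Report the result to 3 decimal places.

0.134

The responsibility of component k is π_k f_k(x) divided by Σ_j π_j f_j(x).
Binomial probabilities:
  p_I = 0.13824
  p_II = 0.0659533
  p_III = 0.0248877
Multiply by the mixture weights:
  π_I·p_I = 0.50 × 0.13824 = 0.06912
  π_II·p_II = 0.05 × 0.0659533 = 0.00329766
  π_III·p_III = 0.45 × 0.0248877 = 0.0111994
Sum: 0.06912 + 0.00329766 + 0.0111994 = 0.0836171
P(Segment III | 2 clicks out of 6) ≈ 0.134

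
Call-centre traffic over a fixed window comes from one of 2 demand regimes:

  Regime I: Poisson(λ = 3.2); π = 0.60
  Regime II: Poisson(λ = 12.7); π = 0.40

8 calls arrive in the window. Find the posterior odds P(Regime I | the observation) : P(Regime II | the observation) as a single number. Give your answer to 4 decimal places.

Since P(k|x) ∝ π_k f_k(x), the posterior odds are π_i f_i(x) / (π_j f_j(x)).
Poisson probabilities:
  f_I = e^(−3.2)·3.2^8/8! = 0.0111157
  f_II = e^(−12.7)·12.7^8/8! = 0.0512117
Odds = (0.60/0.40) × (0.0111157/0.0512117) = 1.5 × 0.217054 ≈ 0.3256

0.3256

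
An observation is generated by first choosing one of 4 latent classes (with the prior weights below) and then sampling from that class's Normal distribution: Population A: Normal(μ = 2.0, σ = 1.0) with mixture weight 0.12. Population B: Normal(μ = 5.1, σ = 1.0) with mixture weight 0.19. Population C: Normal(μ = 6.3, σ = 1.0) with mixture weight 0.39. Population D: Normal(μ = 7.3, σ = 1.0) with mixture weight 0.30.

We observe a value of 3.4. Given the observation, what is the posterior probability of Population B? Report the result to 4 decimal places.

By Bayes' theorem, P(k | x) = π_k f_k(x) / Σ_j π_j f_j(x).
Evaluate each component's likelihood at the observed value:
  p_A = (1/(1.0·√(2π)))·exp(−(3.4−2.0)²/(2·1.0²)) = 0.398942·exp(-0.98000) = 0.149727
  p_B = (1/(1.0·√(2π)))·exp(−(3.4−5.1)²/(2·1.0²)) = 0.398942·exp(-1.44500) = 0.0940491
  p_C = (1/(1.0·√(2π)))·exp(−(3.4−6.3)²/(2·1.0²)) = 0.398942·exp(-4.20500) = 0.00595253
  p_D = (1/(1.0·√(2π)))·exp(−(3.4−7.3)²/(2·1.0²)) = 0.398942·exp(-7.60500) = 0.000198655
Prior × likelihood for each component:
  π_A·p_A = 0.12 × 0.149727 = 0.0179673
  π_B·p_B = 0.19 × 0.0940491 = 0.0178693
  π_C·p_C = 0.39 × 0.00595253 = 0.00232149
  π_D·p_D = 0.30 × 0.000198655 = 5.95966e-05
Marginal: 0.0179673 + 0.0178693 + 0.00232149 + 5.95966e-05 = 0.0382177
So the posterior for Population B is 0.0178693 / 0.0382177 ≈ 0.4676.

0.4676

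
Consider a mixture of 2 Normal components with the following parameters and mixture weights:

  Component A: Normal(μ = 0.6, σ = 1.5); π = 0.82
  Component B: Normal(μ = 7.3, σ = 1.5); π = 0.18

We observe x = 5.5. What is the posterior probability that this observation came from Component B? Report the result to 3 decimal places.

By Bayes' theorem, P(k | x) = π_k f_k(x) / Σ_j π_j f_j(x).
Normal densities:
  L_A = 0.0012812
  L_B = 0.129457
Weight by the priors:
  π_A·L_A = 0.82 × 0.0012812 = 0.00105058
  π_B·L_B = 0.18 × 0.129457 = 0.0233023
Sum: 0.00105058 + 0.0233023 = 0.0243529
P(Component B | data) = 0.0233023 / 0.0243529 ≈ 0.957

0.957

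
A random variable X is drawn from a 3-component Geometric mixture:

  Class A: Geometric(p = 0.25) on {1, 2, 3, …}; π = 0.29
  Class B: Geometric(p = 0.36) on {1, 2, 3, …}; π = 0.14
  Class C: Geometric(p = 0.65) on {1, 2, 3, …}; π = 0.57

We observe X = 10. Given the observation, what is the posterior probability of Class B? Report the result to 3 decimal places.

Posterior ∝ prior × likelihood, so P(k | x) ∝ π_k f_k(x); normalise over all components.
Evaluate each component's likelihood at the observed value:
  p_A = 0.0187712
  p_B = 0.00648518
  p_C = 5.12302e-05
Multiply by the mixture weights:
  π_A·p_A = 0.29 × 0.0187712 = 0.00544364
  π_B·p_B = 0.14 × 0.00648518 = 0.000907926
  π_C·p_C = 0.57 × 5.12302e-05 = 2.92012e-05
Evidence: 0.00544364 + 0.000907926 + 2.92012e-05 = 0.00638077
P(Class B | the observation) = 0.000907926 / 0.00638077 ≈ 0.142

0.142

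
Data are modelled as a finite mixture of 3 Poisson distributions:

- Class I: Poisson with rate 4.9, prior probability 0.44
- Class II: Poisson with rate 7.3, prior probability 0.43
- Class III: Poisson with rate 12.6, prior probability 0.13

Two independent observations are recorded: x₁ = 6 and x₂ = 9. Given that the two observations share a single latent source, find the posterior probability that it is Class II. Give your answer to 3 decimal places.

Posterior ∝ prior × likelihood, so P(k | x) ∝ π_k f_k(x); normalise over all components.
Since both observations come from the same component, the likelihood for component k is f_k(x₁)·f_k(x₂).
  p_I = [e^(−4.9)·4.9^6/6! = 0.143153] × [0.0334163] = 0.00478365
  p_II = [e^(−7.3)·7.3^6/6! = 0.141989] × [0.109596] = 0.0155614
  p_III = [e^(−12.6)·12.6^6/6! = 0.0187405] × [0.0743809] = 0.00139393
Prior × likelihood for each component:
  π_I·p_I = 0.44 × 0.00478365 = 0.00210481
  π_II·p_II = 0.43 × 0.0155614 = 0.00669139
  π_III·p_III = 0.13 × 0.00139393 = 0.000181211
Normaliser: 0.00210481 + 0.00669139 + 0.000181211 = 0.00897741
P(Class II | x₁,x₂) ≈ 0.745

0.745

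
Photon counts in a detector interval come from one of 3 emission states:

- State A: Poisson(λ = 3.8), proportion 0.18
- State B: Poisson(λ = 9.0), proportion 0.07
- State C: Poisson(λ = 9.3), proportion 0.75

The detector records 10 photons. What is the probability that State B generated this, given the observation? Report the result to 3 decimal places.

Posterior ∝ prior × likelihood, so P(k | x) ∝ w_k f_k(x); normalise over all components.
Poisson probabilities:
  f_A = e^(−3.8)·3.8^10/10! = 0.00387038
  f_B = e^(−9.0)·9.0^10/10! = 0.11858
  f_C = e^(−9.3)·9.3^10/10! = 0.121935
Unnormalised posteriors:
  w_A·f_A = 0.18 × 0.00387038 = 0.000696669
  w_B·f_B = 0.07 × 0.11858 = 0.00830061
  w_C·f_C = 0.75 × 0.121935 = 0.0914511
Sum: 0.000696669 + 0.00830061 + 0.0914511 = 0.100448
So the posterior for State B is 0.00830061 / 0.100448 ≈ 0.083.

0.083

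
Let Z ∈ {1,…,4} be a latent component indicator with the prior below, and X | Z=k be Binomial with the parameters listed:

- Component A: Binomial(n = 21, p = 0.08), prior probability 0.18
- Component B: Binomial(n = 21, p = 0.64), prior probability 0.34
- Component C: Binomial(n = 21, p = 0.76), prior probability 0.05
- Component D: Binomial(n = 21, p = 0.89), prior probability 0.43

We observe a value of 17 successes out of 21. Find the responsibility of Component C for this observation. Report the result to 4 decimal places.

Posterior ∝ prior × likelihood, so P(k | x) ∝ w_k f_k(x); normalise over all components.
Evaluate each component's likelihood at the observed value:
  f_A = 9.65484e-16
  f_B = 0.0509722
  f_C = 0.186956
  f_D = 0.120855
Unnormalised posteriors:
  w_A·f_A = 0.18 × 9.65484e-16 = 1.73787e-16
  w_B·f_B = 0.34 × 0.0509722 = 0.0173306
  w_C·f_C = 0.05 × 0.186956 = 0.00934782
  w_D·f_D = 0.43 × 0.120855 = 0.0519677
Marginal: 1.73787e-16 + 0.0173306 + 0.00934782 + 0.0519677 = 0.0786461
P(Component C | data) ≈ 0.1189

0.1189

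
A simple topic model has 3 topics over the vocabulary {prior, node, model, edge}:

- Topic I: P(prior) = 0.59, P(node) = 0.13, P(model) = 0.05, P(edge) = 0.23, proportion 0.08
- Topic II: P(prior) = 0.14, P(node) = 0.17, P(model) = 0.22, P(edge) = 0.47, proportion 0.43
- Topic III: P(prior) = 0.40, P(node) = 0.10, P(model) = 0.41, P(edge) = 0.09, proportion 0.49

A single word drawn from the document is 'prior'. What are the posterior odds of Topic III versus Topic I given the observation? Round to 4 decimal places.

4.1525

Only the two components matter; the odds are (w_i f_i(x)) / (w_j f_j(x)).
Evaluate each component's likelihood at the observed value:
  p_I = P(prior | comp) = 0.59
  p_II = P(prior | comp) = 0.14
  p_III = P(prior | comp) = 0.40
Odds = (0.49/0.08) × (0.4/0.59) = 6.125 × 0.677966 ≈ 4.1525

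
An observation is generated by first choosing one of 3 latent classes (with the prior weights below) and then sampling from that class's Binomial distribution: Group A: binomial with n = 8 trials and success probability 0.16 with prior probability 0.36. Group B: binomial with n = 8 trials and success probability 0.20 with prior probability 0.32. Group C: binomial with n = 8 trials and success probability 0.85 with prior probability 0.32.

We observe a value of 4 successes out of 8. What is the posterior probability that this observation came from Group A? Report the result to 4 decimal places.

By Bayes' theorem, P(k | x) = P(Z=k) f_k(x) / Σ_j P(Z=j) f_j(x).
Evaluate each component's likelihood at the observed value:
  L_A = C(8,4)·0.16^4·0.84^4 = 70·0.00065536·0.497871 = 0.0228399
  L_B = C(8,4)·0.20^4·0.80^4 = 70·0.0016·0.4096 = 0.0458752
  L_C = C(8,4)·0.85^4·0.15^4 = 70·0.522006·0.00050625 = 0.0184986
Weight by the priors:
  P(Z=A)·L_A = 0.36 × 0.0228399 = 0.00822238
  P(Z=B)·L_B = 0.32 × 0.0458752 = 0.0146801
  P(Z=C)·L_C = 0.32 × 0.0184986 = 0.00591955
Evidence: 0.00822238 + 0.0146801 + 0.00591955 = 0.028822
P(Group A | the observation) ≈ 0.2853

0.2853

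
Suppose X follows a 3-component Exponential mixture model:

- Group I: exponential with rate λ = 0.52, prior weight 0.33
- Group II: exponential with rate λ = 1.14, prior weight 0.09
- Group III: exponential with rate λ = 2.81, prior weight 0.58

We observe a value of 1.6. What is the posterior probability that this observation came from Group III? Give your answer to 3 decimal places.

Posterior ∝ prior × likelihood, so P(k | x) ∝ w_k f_k(x); normalise over all components.
Component likelihoods at x = 1.6:
  f_I = 0.52·e^(−0.52·1.6) = 0.52·e^(−0.8320) = 0.226293
  f_II = 1.14·e^(−1.14·1.6) = 1.14·e^(−1.8240) = 0.183972
  f_III = 2.81·e^(−2.81·1.6) = 2.81·e^(−4.4960) = 0.0313414
Prior × likelihood for each component:
  w_I·f_I = 0.33 × 0.226293 = 0.0746766
  w_II·f_II = 0.09 × 0.183972 = 0.0165575
  w_III·f_III = 0.58 × 0.0313414 = 0.018178
Denominator: 0.0746766 + 0.0165575 + 0.018178 = 0.109412
Responsibility of Group III: 0.018178 / 0.109412 ≈ 0.166

0.166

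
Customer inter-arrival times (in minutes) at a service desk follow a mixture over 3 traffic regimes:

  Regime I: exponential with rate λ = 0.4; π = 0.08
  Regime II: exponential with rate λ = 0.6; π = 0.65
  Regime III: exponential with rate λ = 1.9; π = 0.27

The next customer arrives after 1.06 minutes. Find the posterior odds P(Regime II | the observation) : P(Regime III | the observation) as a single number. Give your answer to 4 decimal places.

3.0158

Posterior odds = (P(Z=i) f_i(x)) / (P(Z=j) f_j(x)); the normalising sum cancels.
Evaluate each component's likelihood at the observed value:
  L_I = 0.4·e^(−0.4·1.06) = 0.4·e^(−0.4240) = 0.26177
  L_II = 0.6·e^(−0.6·1.06) = 0.6·e^(−0.6360) = 0.317643
  L_III = 1.9·e^(−1.9·1.06) = 1.9·e^(−2.0140) = 0.253562
0.206468 / 0.0684618 ≈ 3.0158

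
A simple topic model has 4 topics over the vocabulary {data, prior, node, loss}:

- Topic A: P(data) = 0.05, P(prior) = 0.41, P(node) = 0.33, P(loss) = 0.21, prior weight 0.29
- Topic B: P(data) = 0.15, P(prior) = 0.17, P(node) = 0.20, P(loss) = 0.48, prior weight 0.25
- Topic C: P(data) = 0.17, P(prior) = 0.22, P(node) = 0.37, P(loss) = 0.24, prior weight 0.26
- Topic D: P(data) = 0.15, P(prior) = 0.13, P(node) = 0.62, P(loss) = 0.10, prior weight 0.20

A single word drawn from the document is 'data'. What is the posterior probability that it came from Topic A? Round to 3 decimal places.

Apply Bayes' rule: the posterior for each component is proportional to its prior times its likelihood at x.
Evaluate each component's likelihood at the observed value:
  f_A = P(data | comp) = 0.05
  f_B = P(data | comp) = 0.15
  f_C = P(data | comp) = 0.17
  f_D = P(data | comp) = 0.15
Weight by the priors:
  P(Z=A)·f_A = 0.29 × 0.05 = 0.0145
  P(Z=B)·f_B = 0.25 × 0.15 = 0.0375
  P(Z=C)·f_C = 0.26 × 0.17 = 0.0442
  P(Z=D)·f_D = 0.20 × 0.15 = 0.03
Marginal: 0.0145 + 0.0375 + 0.0442 + 0.03 = 0.1262
So the posterior for Topic A is 0.0145 / 0.1262 ≈ 0.115.

0.115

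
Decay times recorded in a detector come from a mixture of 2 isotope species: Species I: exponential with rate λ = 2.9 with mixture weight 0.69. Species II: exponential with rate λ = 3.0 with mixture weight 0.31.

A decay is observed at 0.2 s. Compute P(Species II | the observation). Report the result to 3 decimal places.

0.313

Posterior ∝ prior × likelihood, so P(k | x) ∝ w_k f_k(x); normalise over all components.
Evaluate each component's likelihood at the observed value:
  L_I = 2.9·e^(−2.9·0.2) = 2.9·e^(−0.5800) = 1.62371
  L_II = 3.0·e^(−3.0·0.2) = 3.0·e^(−0.6000) = 1.64643
Weight by the priors:
  w_I·L_I = 0.69 × 1.62371 = 1.12036
  w_II·L_II = 0.31 × 1.64643 = 0.510395
Evidence: 1.12036 + 0.510395 = 1.63075
Responsibility of Species II: 0.510395 / 1.63075 ≈ 0.313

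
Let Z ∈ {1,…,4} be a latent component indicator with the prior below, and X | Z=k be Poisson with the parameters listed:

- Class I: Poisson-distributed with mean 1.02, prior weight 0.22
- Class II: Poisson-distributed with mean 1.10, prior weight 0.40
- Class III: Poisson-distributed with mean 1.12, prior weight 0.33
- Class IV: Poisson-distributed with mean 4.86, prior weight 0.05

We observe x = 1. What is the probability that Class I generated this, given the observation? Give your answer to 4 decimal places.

0.2313

By Bayes' theorem, P(k | x) = P(Z=k) f_k(x) / Σ_j P(Z=j) f_j(x).
Component likelihoods at x = 1:
  L_I = e^(−1.02)·1.02^1/1! = 0.367807
  L_II = e^(−1.10)·1.10^1/1! = 0.366158
  L_III = e^(−1.12)·1.12^1/1! = 0.365433
  L_IV = e^(−4.86)·4.86^1/1! = 0.0376674
Weight by the priors:
  P(Z=I)·L_I = 0.22 × 0.367807 = 0.0809175
  P(Z=II)·L_II = 0.40 × 0.366158 = 0.146463
  P(Z=III)·L_III = 0.33 × 0.365433 = 0.120593
  P(Z=IV)·L_IV = 0.05 × 0.0376674 = 0.00188337
Normaliser: 0.0809175 + 0.146463 + 0.120593 + 0.00188337 = 0.349857
P(Class I | the observation) ≈ 0.2313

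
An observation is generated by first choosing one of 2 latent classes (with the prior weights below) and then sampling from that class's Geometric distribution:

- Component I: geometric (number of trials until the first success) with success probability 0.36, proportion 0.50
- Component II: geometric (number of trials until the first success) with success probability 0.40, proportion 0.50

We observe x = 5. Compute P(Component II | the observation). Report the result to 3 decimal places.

0.462

The responsibility of component k is π_k f_k(x) divided by Σ_j π_j f_j(x).
Evaluate each component's likelihood at the observed value:
  p_I = 0.36·(1−0.36)^4 = 0.36·0.167772 = 0.060398
  p_II = 0.40·(1−0.40)^4 = 0.40·0.1296 = 0.05184
Weight by the priors:
  π_I·p_I = 0.50 × 0.060398 = 0.030199
  π_II·p_II = 0.50 × 0.05184 = 0.02592
Sum: 0.030199 + 0.02592 = 0.056119
P(Component II | data) ≈ 0.462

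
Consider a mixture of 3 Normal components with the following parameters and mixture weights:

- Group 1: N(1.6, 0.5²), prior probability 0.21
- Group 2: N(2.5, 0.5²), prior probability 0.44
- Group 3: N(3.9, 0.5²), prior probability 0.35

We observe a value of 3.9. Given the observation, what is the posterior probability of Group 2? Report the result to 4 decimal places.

0.0243

Posterior ∝ prior × likelihood, so P(k | x) ∝ π_k f_k(x); normalise over all components.
Evaluate each component's likelihood at the observed value:
  f_1 = 2.02817e-05
  f_2 = 0.0158309
  f_3 = 0.797885
Multiply by the mixture weights:
  π_1·f_1 = 0.21 × 2.02817e-05 = 4.25916e-06
  π_2·f_2 = 0.44 × 0.0158309 = 0.0069656
  π_3·f_3 = 0.35 × 0.797885 = 0.27926
Sum: 4.25916e-06 + 0.0069656 + 0.27926 = 0.286229
So the posterior for Group 2 is 0.0069656 / 0.286229 ≈ 0.0243.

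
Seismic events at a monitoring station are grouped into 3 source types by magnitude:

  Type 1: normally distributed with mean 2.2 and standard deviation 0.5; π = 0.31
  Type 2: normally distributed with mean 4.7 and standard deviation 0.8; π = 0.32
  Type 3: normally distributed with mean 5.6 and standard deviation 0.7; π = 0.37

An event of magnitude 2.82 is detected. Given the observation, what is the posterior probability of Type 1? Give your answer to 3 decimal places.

Posterior ∝ prior × likelihood, so P(k | x) ∝ P(Z=k) f_k(x); normalise over all components.
Evaluate each component's likelihood at the observed value:
  L_1 = (1/(0.5·√(2π)))·exp(−(2.82−2.2)²/(2·0.5²)) = 0.797885·exp(-0.76880) = 0.369875
  L_2 = (1/(0.8·√(2π)))·exp(−(2.82−4.7)²/(2·0.8²)) = 0.498678·exp(-2.76125) = 0.0315228
  L_3 = (1/(0.7·√(2π)))·exp(−(2.82−5.6)²/(2·0.7²)) = 0.569918·exp(-7.88612) = 0.000214246
Weight by the priors:
  P(Z=1)·L_1 = 0.31 × 0.369875 = 0.114661
  P(Z=2)·L_2 = 0.32 × 0.0315228 = 0.0100873
  P(Z=3)·L_3 = 0.37 × 0.000214246 = 7.9271e-05
Evidence: 0.114661 + 0.0100873 + 7.9271e-05 = 0.124828
P(Type 1 | data) ≈ 0.919

0.919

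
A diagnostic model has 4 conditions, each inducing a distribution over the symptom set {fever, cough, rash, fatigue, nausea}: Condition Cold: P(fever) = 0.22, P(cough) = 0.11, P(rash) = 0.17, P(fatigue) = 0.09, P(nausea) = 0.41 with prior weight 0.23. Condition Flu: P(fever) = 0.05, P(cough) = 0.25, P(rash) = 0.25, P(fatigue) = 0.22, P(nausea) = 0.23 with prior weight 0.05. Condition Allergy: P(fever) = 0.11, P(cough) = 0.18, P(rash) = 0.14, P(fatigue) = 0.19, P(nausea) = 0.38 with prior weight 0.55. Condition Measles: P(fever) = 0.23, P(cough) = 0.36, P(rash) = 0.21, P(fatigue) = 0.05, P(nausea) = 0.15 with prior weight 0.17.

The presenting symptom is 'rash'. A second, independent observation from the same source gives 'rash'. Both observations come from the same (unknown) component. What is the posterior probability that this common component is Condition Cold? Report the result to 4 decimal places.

P(component k | x) = π_k·f_k(x) / marginal(x), where marginal(x) = Σ_j π_j·f_j(x).
Since both observations come from the same component, the likelihood for component k is f_k(x₁)·f_k(x₂).
  p_Cold = [0.17] × [0.17] = 0.0289
  p_Flu = [0.25] × [0.25] = 0.0625
  p_Allergy = [0.14] × [0.14] = 0.0196
  p_Measles = [0.21] × [0.21] = 0.0441
Multiply by the mixture weights:
  π_Cold·p_Cold = 0.23 × 0.0289 = 0.006647
  π_Flu·p_Flu = 0.05 × 0.0625 = 0.003125
  π_Allergy·p_Allergy = 0.55 × 0.0196 = 0.01078
  π_Measles·p_Measles = 0.17 × 0.0441 = 0.007497
Denominator: 0.006647 + 0.003125 + 0.01078 + 0.007497 = 0.028049
P(Condition Cold | x) ≈ 0.2370

0.2370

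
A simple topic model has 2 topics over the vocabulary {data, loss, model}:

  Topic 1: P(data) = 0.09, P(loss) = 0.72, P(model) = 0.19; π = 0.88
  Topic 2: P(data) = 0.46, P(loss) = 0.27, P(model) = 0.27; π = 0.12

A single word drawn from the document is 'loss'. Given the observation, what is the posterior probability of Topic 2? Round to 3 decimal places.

Posterior ∝ prior × likelihood, so P(k | x) ∝ P(Z=k) f_k(x); normalise over all components.
Component likelihoods at x = 'loss':
  p_1 = P(loss | comp) = 0.72
  p_2 = P(loss | comp) = 0.27
Unnormalised posteriors:
  P(Z=1)·p_1 = 0.88 × 0.72 = 0.6336
  P(Z=2)·p_2 = 0.12 × 0.27 = 0.0324
Evidence: 0.6336 + 0.0324 = 0.666
So the posterior for Topic 2 is 0.0324 / 0.666 ≈ 0.049.

0.049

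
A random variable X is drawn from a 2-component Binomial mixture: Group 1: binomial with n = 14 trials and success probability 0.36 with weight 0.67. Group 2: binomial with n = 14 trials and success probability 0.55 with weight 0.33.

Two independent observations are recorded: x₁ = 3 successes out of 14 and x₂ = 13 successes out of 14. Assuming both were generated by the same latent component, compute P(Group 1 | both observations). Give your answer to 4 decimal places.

0.1363

By Bayes' theorem, P(k | x) = π_k f_k(x) / Σ_j π_j f_j(x).
Since both observations come from the same component, the likelihood for component k is f_k(x₁)·f_k(x₂).
  p_1 = [C(14,3)·0.36^3·0.64^11 = 364·0.046656·0.0073787 = 0.125311] × [1.52841e-05] = 1.91527e-06
  p_2 = [C(14,3)·0.55^3·0.45^11 = 364·0.166375·0.000153228 = 0.00927955] × [0.00265494] = 2.46367e-05
Multiply by the mixture weights:
  π_1·p_1 = 0.67 × 1.91527e-06 = 1.28323e-06
  π_2·p_2 = 0.33 × 2.46367e-05 = 8.13011e-06
Normaliser: 1.28323e-06 + 8.13011e-06 = 9.41334e-06
So the posterior for Group 1 is 1.28323e-06 / 9.41334e-06 ≈ 0.1363.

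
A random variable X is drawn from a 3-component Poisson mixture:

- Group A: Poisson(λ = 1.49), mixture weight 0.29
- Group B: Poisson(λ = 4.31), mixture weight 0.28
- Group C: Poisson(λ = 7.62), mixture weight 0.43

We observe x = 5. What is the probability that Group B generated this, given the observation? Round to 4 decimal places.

0.4867

Posterior ∝ prior × likelihood, so P(k | x) ∝ π_k f_k(x); normalise over all components.
Poisson probabilities:
  p_A = e^(−1.49)·1.49^5/5! = 0.0137928
  p_B = e^(−4.31)·4.31^5/5! = 0.166493
  p_C = e^(−7.62)·7.62^5/5! = 0.105019
Weight by the priors:
  π_A·p_A = 0.29 × 0.0137928 = 0.0039999
  π_B·p_B = 0.28 × 0.166493 = 0.046618
  π_C·p_C = 0.43 × 0.105019 = 0.0451584
Marginal: 0.0039999 + 0.046618 + 0.0451584 = 0.0957763
P(Group B | 5) = 0.046618 / 0.0957763 ≈ 0.4867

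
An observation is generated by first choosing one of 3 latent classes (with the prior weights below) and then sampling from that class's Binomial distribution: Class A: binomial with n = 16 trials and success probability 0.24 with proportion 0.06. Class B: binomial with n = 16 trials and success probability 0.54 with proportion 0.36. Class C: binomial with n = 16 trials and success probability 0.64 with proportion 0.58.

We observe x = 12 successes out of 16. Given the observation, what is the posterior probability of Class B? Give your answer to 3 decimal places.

0.177

Apply Bayes' rule: the posterior for each component is proportional to its prior times its likelihood at x.
Component likelihoods at x = 12 successes out of 16:
  f_A = C(16,12)·0.24^12·0.76^4 = 1820·3.65203e-08·0.333622 = 2.21748e-05
  f_B = C(16,12)·0.54^12·0.46^4 = 1820·0.000614788·0.0447746 = 0.0500989
  f_C = C(16,12)·0.64^12·0.36^4 = 1820·0.00472237·0.0167962 = 0.144358
Unnormalised posteriors:
  π_A·f_A = 0.06 × 2.21748e-05 = 1.33049e-06
  π_B·f_B = 0.36 × 0.0500989 = 0.0180356
  π_C·f_C = 0.58 × 0.144358 = 0.0837277
Normaliser: 1.33049e-06 + 0.0180356 + 0.0837277 = 0.101765
Responsibility of Class B: 0.0180356 / 0.101765 ≈ 0.177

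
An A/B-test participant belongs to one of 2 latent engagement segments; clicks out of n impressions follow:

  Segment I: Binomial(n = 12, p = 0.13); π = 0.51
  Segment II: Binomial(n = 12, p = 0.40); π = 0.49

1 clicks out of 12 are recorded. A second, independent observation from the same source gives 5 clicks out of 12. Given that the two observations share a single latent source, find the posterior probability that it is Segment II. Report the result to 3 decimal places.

Apply Bayes' rule: the posterior for each component is proportional to its prior times its likelihood at x.
Since both observations come from the same component, the likelihood for component k is f_k(x₁)·f_k(x₂).
  p_I = [0.33716] × [0.0110937] = 0.00374036
  p_II = [0.0174143] × [0.22703] = 0.00395356
Multiply by the mixture weights:
  P(Z=I)·p_I = 0.51 × 0.00374036 = 0.00190758
  P(Z=II)·p_II = 0.49 × 0.00395356 = 0.00193725
Denominator: 0.00190758 + 0.00193725 = 0.00384483
P(Segment II | data) ≈ 0.504

0.504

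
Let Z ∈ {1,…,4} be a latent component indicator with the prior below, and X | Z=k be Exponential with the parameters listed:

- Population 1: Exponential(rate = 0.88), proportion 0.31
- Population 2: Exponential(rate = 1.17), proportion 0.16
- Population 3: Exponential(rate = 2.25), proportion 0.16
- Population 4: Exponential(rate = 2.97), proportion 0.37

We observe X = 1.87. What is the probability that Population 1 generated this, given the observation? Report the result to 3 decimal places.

The responsibility of component k is w_k f_k(x) divided by Σ_j w_j f_j(x).
Component likelihoods at x = 1.87:
  f_1 = 0.88·e^(−0.88·1.87) = 0.88·e^(−1.6456) = 0.169749
  f_2 = 1.17·e^(−1.17·1.87) = 1.17·e^(−2.1879) = 0.131218
  f_3 = 2.25·e^(−2.25·1.87) = 2.25·e^(−4.2075) = 0.0334879
  f_4 = 2.97·e^(−2.97·1.87) = 2.97·e^(−5.5539) = 0.0115008
Multiply by the mixture weights:
  w_1·f_1 = 0.31 × 0.169749 = 0.0526222
  w_2·f_2 = 0.16 × 0.131218 = 0.0209949
  w_3·f_3 = 0.16 × 0.0334879 = 0.00535807
  w_4·f_4 = 0.37 × 0.0115008 = 0.0042553
Marginal: 0.0526222 + 0.0209949 + 0.00535807 + 0.0042553 = 0.0832305
P(Population 1 | data) ≈ 0.632

0.632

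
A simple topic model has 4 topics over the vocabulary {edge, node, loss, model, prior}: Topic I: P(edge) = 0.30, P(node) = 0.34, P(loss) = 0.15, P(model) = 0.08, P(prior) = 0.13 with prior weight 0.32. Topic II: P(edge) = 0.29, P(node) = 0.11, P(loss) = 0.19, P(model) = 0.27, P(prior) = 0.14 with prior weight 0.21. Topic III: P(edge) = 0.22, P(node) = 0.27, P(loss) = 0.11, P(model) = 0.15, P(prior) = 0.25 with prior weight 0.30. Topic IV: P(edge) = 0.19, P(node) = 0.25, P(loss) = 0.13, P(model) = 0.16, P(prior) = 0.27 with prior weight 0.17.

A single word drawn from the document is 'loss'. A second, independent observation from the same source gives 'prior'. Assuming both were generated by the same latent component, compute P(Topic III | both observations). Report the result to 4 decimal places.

The responsibility of component k is w_k f_k(x) divided by Σ_j w_j f_j(x).
Since both observations come from the same component, the likelihood for component k is f_k(x₁)·f_k(x₂).
  f_I = [P(loss | comp) = 0.15] × [0.13] = 0.0195
  f_II = [P(loss | comp) = 0.19] × [0.14] = 0.0266
  f_III = [P(loss | comp) = 0.11] × [0.25] = 0.0275
  f_IV = [P(loss | comp) = 0.13] × [0.27] = 0.0351
Prior × likelihood for each component:
  w_I·f_I = 0.32 × 0.0195 = 0.00624
  w_II·f_II = 0.21 × 0.0266 = 0.005586
  w_III·f_III = 0.30 × 0.0275 = 0.00825
  w_IV·f_IV = 0.17 × 0.0351 = 0.005967
Sum: 0.00624 + 0.005586 + 0.00825 + 0.005967 = 0.026043
P(Topic III | x₁, x₂) = 0.00825 / 0.026043 ≈ 0.3168

0.3168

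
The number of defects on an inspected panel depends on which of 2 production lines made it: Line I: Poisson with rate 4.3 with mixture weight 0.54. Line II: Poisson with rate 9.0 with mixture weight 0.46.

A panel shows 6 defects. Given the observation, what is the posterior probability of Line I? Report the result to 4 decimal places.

0.6056

The responsibility of component k is π_k f_k(x) divided by Σ_j π_j f_j(x).
Component likelihoods at x = 6 defects:
  f_I = e^(−4.3)·4.3^6/6! = 0.119127
  f_II = e^(−9.0)·9.0^6/6! = 0.0910903
Prior × likelihood for each component:
  π_I·f_I = 0.54 × 0.119127 = 0.0643288
  π_II·f_II = 0.46 × 0.0910903 = 0.0419015
Marginal: 0.0643288 + 0.0419015 = 0.10623
P(Line I | x) = 0.0643288 / 0.10623 ≈ 0.6056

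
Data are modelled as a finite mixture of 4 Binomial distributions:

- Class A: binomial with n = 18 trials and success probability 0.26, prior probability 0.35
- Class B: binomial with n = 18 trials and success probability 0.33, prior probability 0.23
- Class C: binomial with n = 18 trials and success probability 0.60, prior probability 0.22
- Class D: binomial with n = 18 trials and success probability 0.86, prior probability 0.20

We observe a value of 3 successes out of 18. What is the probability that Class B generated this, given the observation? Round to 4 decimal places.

Posterior ∝ prior × likelihood, so P(k | x) ∝ π_k f_k(x); normalise over all components.
Component likelihoods at x = 3 successes out of 18:
  f_A = C(18,3)·0.26^3·0.74^15 = 816·0.017576·0.0109264 = 0.156706
  f_B = C(18,3)·0.33^3·0.67^15 = 816·0.035937·0.00246106 = 0.0721696
  f_C = C(18,3)·0.60^3·0.40^15 = 816·0.216·1.07374e-06 = 0.000189253
  f_D = C(18,3)·0.86^3·0.14^15 = 816·0.636056·1.55568e-13 = 8.07432e-11
Multiply by the mixture weights:
  π_A·f_A = 0.35 × 0.156706 = 0.0548471
  π_B·f_B = 0.23 × 0.0721696 = 0.016599
  π_C·f_C = 0.22 × 0.000189253 = 4.16358e-05
  π_D·f_D = 0.20 × 8.07432e-11 = 1.61486e-11
Marginal: 0.0548471 + 0.016599 + 4.16358e-05 + 1.61486e-11 = 0.0714878
P(Class B | data) = 0.016599 / 0.0714878 ≈ 0.2322

0.2322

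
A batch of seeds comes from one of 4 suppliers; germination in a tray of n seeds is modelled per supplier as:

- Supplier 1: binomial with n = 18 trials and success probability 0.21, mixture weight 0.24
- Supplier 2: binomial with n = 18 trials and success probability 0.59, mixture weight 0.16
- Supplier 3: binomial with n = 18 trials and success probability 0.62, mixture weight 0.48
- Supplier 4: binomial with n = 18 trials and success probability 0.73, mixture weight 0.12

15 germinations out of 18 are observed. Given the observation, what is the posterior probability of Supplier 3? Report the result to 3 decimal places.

0.447

Posterior ∝ prior × likelihood, so P(k | x) ∝ π_k f_k(x); normalise over all components.
Binomial probabilities:
  f_1 = 2.7407e-08
  f_2 = 0.0205505
  f_3 = 0.0344284
  f_4 = 0.143095
Multiply by the mixture weights:
  π_1·f_1 = 0.24 × 2.7407e-08 = 6.57767e-09
  π_2·f_2 = 0.16 × 0.0205505 = 0.00328808
  π_3·f_3 = 0.48 × 0.0344284 = 0.0165256
  π_4·f_4 = 0.12 × 0.143095 = 0.0171714
Sum: 6.57767e-09 + 0.00328808 + 0.0165256 + 0.0171714 = 0.0369851
Responsibility of Supplier 3: 0.0165256 / 0.0369851 ≈ 0.447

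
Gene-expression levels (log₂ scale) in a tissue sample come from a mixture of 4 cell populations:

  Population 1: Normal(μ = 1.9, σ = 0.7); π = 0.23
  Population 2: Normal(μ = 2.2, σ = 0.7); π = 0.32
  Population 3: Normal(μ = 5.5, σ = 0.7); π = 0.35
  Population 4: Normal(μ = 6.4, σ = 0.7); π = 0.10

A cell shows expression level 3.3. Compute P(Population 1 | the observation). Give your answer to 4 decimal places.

0.2456

Apply Bayes' rule: the posterior for each component is proportional to its prior times its likelihood at x.
Evaluate each component's likelihood at the observed value:
  f_1 = (1/(0.7·√(2π)))·exp(−(3.3−1.9)²/(2·0.7²)) = 0.569918·exp(-2.00000) = 0.07713
  f_2 = (1/(0.7·√(2π)))·exp(−(3.3−2.2)²/(2·0.7²)) = 0.569918·exp(-1.23469) = 0.165803
  f_3 = (1/(0.7·√(2π)))·exp(−(3.3−5.5)²/(2·0.7²)) = 0.569918·exp(-4.93878) = 0.00408253
  f_4 = (1/(0.7·√(2π)))·exp(−(3.3−6.4)²/(2·0.7²)) = 0.569918·exp(-9.80612) = 3.14099e-05
Prior × likelihood for each component:
  P(Z=1)·f_1 = 0.23 × 0.07713 = 0.0177399
  P(Z=2)·f_2 = 0.32 × 0.165803 = 0.0530568
  P(Z=3)·f_3 = 0.35 × 0.00408253 = 0.00142888
  P(Z=4)·f_4 = 0.10 × 3.14099e-05 = 3.14099e-06
Normaliser: 0.0177399 + 0.0530568 + 0.00142888 + 3.14099e-06 = 0.0722287
Responsibility of Population 1: 0.0177399 / 0.0722287 ≈ 0.2456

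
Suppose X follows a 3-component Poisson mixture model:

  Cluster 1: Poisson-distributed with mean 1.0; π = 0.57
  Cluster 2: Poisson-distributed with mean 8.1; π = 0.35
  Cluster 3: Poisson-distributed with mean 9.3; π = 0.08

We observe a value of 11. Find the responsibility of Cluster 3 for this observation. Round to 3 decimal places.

0.239

Apply Bayes' rule: the posterior for each component is proportional to its prior times its likelihood at x.
Evaluate each component's likelihood at the observed value:
  f_1 = 9.21616e-09
  f_2 = 0.0748849
  f_3 = 0.10309
Prior × likelihood for each component:
  w_1·f_1 = 0.57 × 9.21616e-09 = 5.25321e-09
  w_2·f_2 = 0.35 × 0.0748849 = 0.0262097
  w_3·f_3 = 0.08 × 0.10309 = 0.00824723
Evidence: 5.25321e-09 + 0.0262097 + 0.00824723 = 0.0344569
P(Cluster 3 | data) ≈ 0.239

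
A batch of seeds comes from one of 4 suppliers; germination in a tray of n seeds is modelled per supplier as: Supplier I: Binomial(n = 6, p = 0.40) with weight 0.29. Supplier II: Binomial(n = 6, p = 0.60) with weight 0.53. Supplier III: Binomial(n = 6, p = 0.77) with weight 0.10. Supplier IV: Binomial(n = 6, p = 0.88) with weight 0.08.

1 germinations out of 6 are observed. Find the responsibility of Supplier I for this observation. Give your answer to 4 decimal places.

0.7317

Posterior ∝ prior × likelihood, so P(k | x) ∝ P(Z=k) f_k(x); normalise over all components.
Binomial probabilities:
  p_I = 0.186624
  p_II = 0.036864
  p_III = 0.00297359
  p_IV = 0.000131383
Multiply by the mixture weights:
  P(Z=I)·p_I = 0.29 × 0.186624 = 0.054121
  P(Z=II)·p_II = 0.53 × 0.036864 = 0.0195379
  P(Z=III)·p_III = 0.10 × 0.00297359 = 0.000297359
  P(Z=IV)·p_IV = 0.08 × 0.000131383 = 1.05107e-05
Marginal: 0.054121 + 0.0195379 + 0.000297359 + 1.05107e-05 = 0.0739667
P(Supplier I | x) ≈ 0.7317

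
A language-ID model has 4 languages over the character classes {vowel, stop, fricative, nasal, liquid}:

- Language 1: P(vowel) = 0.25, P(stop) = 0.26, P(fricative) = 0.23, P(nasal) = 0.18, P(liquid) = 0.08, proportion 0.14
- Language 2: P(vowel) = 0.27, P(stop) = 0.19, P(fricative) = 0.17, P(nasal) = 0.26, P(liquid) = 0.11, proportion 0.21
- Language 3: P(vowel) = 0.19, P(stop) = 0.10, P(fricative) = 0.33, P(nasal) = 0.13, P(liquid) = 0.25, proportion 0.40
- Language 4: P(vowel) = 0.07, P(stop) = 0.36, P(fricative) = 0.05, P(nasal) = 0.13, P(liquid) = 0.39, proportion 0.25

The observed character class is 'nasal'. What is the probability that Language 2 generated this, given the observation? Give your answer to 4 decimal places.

0.3323

By Bayes' theorem, P(k | x) = w_k f_k(x) / Σ_j w_j f_j(x).
Evaluate each component's likelihood at the observed value:
  p_1 = 0.18
  p_2 = 0.26
  p_3 = 0.13
  p_4 = 0.13
Prior × likelihood for each component:
  w_1·p_1 = 0.14 × 0.18 = 0.0252
  w_2·p_2 = 0.21 × 0.26 = 0.0546
  w_3·p_3 = 0.40 × 0.13 = 0.052
  w_4·p_4 = 0.25 × 0.13 = 0.0325
Denominator: 0.0252 + 0.0546 + 0.052 + 0.0325 = 0.1643
So the posterior for Language 2 is 0.0546 / 0.1643 ≈ 0.3323.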